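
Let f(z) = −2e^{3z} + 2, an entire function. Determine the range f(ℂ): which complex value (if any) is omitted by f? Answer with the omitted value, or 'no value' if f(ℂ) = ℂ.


Little Picard bounds the complement of f(ℂ) to at most one point.
e^{3z} is never zero on ℂ, so -2·e^{3z} takes every value in ℂ ∖ {0}. Adding 2 shifts the range to ℂ ∖ {2}. Thus f omits exactly the value 2.

Omitted value: 2.


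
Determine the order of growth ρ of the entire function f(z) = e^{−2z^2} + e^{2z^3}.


Each summand is entire of order 2 and 3 respectively (as in the single-exponential case). The order of a sum is at most the max of the orders, so ρ ≤ 3. For the lower bound: on |z|=r choose arg z so that 2z^3 is real positive; then |e^{2z^3}| = e^{2r^3} while |e^{-2z^2}| ≤ e^{2r^2} = o(e^{2r^3}). So |f| ≥ e^{2r^3}(1 − o(1)) and ρ ≥ 3. Hence ρ = max(2, 3) = 3.
Therefore ρ = 3.

Order ρ = 3.


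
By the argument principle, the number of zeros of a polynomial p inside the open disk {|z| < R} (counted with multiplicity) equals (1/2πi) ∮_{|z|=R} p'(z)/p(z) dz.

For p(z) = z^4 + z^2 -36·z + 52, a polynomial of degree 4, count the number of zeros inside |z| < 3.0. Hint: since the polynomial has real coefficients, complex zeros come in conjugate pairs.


The zeros of p are: 2, 2, (-2 + 3i), (-2 - 3i).
Their magnitudes are: 2, 2, 3.606, 3.606.
Zeros with |z| < R = 3.0: 2, 2.
Count = 2.
By the argument principle, (1/2πi) ∮_{|z|=R} p'(z)/p(z) dz equals exactly this count.

Number of zeros inside |z| < 3.0: 2.


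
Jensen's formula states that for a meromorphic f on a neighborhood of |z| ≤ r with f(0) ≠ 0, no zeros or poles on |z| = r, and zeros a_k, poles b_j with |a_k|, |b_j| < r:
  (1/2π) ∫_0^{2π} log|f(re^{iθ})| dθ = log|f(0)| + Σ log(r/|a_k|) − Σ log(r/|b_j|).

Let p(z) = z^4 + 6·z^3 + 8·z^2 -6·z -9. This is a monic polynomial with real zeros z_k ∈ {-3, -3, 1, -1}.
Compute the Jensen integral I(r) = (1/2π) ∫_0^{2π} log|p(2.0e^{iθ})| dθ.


Zeros: -3, -3, -1, 1; r = 2.0.
Inside |z| < r: -1, 1. Outside (|z| ≥ r): -3, -3.
p(0) = -9, so log|p(0)| = log(9) = 2.1972.
Apply Jensen: I(r) = log|p(0)| + Σ_k log(r/|z_k|), summed over zeros inside |z| < r.
  log(r/|z_k|) for z_k = 1: log(2.0/1) = 0.6931
  log(r/|z_k|) for z_k = -1: log(2.0/1) = 0.6931
  Outside zeros (-3, -3) contribute nothing to the Jensen sum.
Sum over inside zeros: 1.3863.
I(r) = log|p(0)| + (inside sum) = 2.1972 + 1.3863 = 3.5835.
Note: since some zeros are outside |z| ≤ r, the simplified n·log(r) form does NOT apply — only the inside zeros contribute.

I(r) ≈ 3.5835.


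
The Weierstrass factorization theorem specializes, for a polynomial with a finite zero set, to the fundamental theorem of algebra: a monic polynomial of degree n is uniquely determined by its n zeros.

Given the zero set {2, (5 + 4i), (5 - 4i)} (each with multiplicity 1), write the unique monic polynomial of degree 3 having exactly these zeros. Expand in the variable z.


The polynomial is p(z) = ∏_{α ∈ S} (z − α), where S = {2, (5 + 4i), (5 - 4i)}.
Expanding the product yields: p(z) = z^3 -12·z^2 + 61·z -82.
Note conjugate pairs combine to real quadratics: (z − (5+4i))(z − (5−4i)) = z² − 10z + 41.
The resulting polynomial has degree 3 and real coefficients as required.

p(z) = z^3 -12·z^2 + 61·z -82.


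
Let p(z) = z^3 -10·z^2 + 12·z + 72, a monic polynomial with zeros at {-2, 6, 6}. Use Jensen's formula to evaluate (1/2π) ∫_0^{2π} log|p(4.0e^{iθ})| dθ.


Zeros: -2, 6, 6; r = 4.0.
Inside |z| < r: -2. Outside (|z| ≥ r): 6, 6.
p(0) = 72, so log|p(0)| = log(72) = 4.2767.
Apply Jensen: I(r) = log|p(0)| + Σ_k log(r/|z_k|), summed over zeros inside |z| < r.
  log(r/|z_k|) for z_k = -2: log(4.0/2) = 0.6931
  Outside zeros (6, 6) contribute nothing to the Jensen sum.
Sum over inside zeros: 0.6931.
I(r) = log|p(0)| + (inside sum) = 4.2767 + 0.6931 = 4.9698.
Note: since some zeros are outside |z| ≤ r, the simplified n·log(r) form does NOT apply — only the inside zeros contribute.

I(r) ≈ 4.9698.


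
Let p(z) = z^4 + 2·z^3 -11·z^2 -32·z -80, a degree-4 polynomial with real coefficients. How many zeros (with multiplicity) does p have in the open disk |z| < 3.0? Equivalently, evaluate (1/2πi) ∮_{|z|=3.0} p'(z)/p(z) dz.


The zeros of p are: -4, 4, (-1 + 2i), (-1 - 2i).
Their magnitudes are: 4, 4, 2.236, 2.236.
Zeros with |z| < R = 3.0: (-1 + 2i), (-1 - 2i).
Count = 2.
By the argument principle, (1/2πi) ∮_{|z|=R} p'(z)/p(z) dz equals exactly this count.

Number of zeros inside |z| < 3.0: 2.


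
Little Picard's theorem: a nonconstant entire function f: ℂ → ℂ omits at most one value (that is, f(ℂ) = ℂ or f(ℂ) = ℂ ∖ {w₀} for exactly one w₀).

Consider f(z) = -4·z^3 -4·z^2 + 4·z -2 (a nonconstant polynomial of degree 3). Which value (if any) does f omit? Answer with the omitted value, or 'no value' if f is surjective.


Little Picard bounds the complement of f(ℂ) to at most one point.
For every w ∈ ℂ, the equation p(z) − w = 0 is a nonconstant polynomial in z and hence has at least one root by the fundamental theorem of algebra. So p is surjective onto ℂ, omitting no value.

Omitted value: no value.


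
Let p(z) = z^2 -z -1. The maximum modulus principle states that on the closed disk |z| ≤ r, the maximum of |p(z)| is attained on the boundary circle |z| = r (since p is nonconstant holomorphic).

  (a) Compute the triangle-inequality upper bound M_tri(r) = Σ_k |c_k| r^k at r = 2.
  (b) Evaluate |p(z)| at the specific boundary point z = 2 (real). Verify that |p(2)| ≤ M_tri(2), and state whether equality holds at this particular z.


Coefficients: c_0 = -1, c_1 = -1, c_2 = 1. Radius r = 2.
Part (a). Triangle bound: M_tri(r) = Σ_k |c_k| r^k
  = |-1|·2^0 + |-1|·2^1 + |1|·2^2
  = 1 + 2 + 4 = 7.
This bounds M(r) := max_{|z|=r} |p(z)| from above; equality holds iff all terms c_k z^k can be made to align in phase at a single z on |z|=r.
Part (b). At z = 2 (real, on the circle |z| = r):
  p(2) = (-1)·2^0 + (-1)·2^1 + (1)·2^2 = 1.
  |p(2)| = 1.
Check: |p(2)| = 1 ≤ 7 = M_tri(2). ✓ Equality does not hold at z = 2 (the coefficients have mixed signs, so the terms do not all align in phase there).

M_tri(2) = 7; |p(2)| = 1; equality at z=2: no.


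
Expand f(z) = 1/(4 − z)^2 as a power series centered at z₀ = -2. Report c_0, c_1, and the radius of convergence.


Let w = z − z₀, so z = z₀ + w.
Then 4 − z = 4 − (z₀ + w) = (4 − z₀) − w = 6 − w.
f(z) = 1/(6 − w)^2 = (1/(6)^2) · (1 − w/(6))^{−2}.
By the binomial series (1−u)^{−2} = Σ_{n≥0} C(n+1, 1) u^n for |u|<1, with u = w/(6):
  c_n = C(n+1, 1) / (6)^(n+2).
  c_0 = 1/(6)^2 = 1/36.
  c_1 = 2/(6)^3 = 1/108.
The series is valid for |w/d| < 1, i.e. |z − z₀| < |d|.
Radius of convergence: R = |4 − z₀| = |6| = 6 (distance from z₀ to the singularity z = 4).

c_0 = 1/36, c_1 = 1/108; R = 6.


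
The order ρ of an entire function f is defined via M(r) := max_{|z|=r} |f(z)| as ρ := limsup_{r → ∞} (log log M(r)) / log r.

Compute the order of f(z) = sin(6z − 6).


sin(w) is a linear combination of e^{iw} and e^{−iw} (or e^w, e^{−w} in the hyperbolic case), so |sin(w)| ≤ e^{|w|}. With w = 6z − 6, |w| ≤ 6|z| + 6 = 6r + 6 on |z| = r, giving M(r) ≤ e^{6r + 6}, so ρ ≤ 1. On a suitable ray (z = it for sin/cos; z = t for sinh/cosh, t real → ∞), |sin(6z − 6)| grows like e^{6|t|}/2, so ρ ≥ 1. Hence ρ = 1.
Therefore ρ = 1.

Order ρ = 1.


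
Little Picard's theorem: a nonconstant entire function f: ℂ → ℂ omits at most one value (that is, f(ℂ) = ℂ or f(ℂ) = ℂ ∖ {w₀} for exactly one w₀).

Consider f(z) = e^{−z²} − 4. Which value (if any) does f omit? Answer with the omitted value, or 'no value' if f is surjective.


Little Picard bounds the complement of f(ℂ) to at most one point.
The exponent g(z) = −z² is a nonconstant polynomial, hence surjective onto ℂ. So e^{g(z)} takes every value in {e^w : w ∈ ℂ} = ℂ ∖ {0}. Adding -4 shifts the range to ℂ ∖ {-4}. f omits exactly -4.

Omitted value: -4.


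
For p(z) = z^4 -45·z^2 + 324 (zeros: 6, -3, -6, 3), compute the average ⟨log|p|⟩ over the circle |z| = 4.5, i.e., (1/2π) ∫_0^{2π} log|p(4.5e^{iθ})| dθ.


Zeros: -6, -3, 3, 6; r = 4.5.
Inside |z| < r: -3, 3. Outside (|z| ≥ r): -6, 6.
p(0) = 324, so log|p(0)| = log(324) = 5.7807.
Apply Jensen: I(r) = log|p(0)| + Σ_k log(r/|z_k|), summed over zeros inside |z| < r.
  log(r/|z_k|) for z_k = -3: log(4.5/3) = 0.4055
  log(r/|z_k|) for z_k = 3: log(4.5/3) = 0.4055
  Outside zeros (-6, 6) contribute nothing to the Jensen sum.
Sum over inside zeros: 0.8109.
I(r) = log|p(0)| + (inside sum) = 5.7807 + 0.8109 = 6.5917.
Note: since some zeros are outside |z| ≤ r, the simplified n·log(r) form does NOT apply — only the inside zeros contribute.

I(r) ≈ 6.5917.


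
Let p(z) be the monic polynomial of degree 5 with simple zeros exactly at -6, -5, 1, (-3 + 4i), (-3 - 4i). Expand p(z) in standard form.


The polynomial is p(z) = ∏_{α ∈ S} (z − α), where S = {-6, -5, 1, (-3 + 4i), (-3 - 4i)}.
Expanding the product yields: p(z) = z^5 + 16·z^4 + 104·z^3 + 334·z^2 + 295·z -750.
Note conjugate pairs combine to real quadratics: (z − (-3+4i))(z − (-3−4i)) = z² + 6z + 25.
The resulting polynomial has degree 5 and real coefficients as required.

p(z) = z^5 + 16·z^4 + 104·z^3 + 334·z^2 + 295·z -750.


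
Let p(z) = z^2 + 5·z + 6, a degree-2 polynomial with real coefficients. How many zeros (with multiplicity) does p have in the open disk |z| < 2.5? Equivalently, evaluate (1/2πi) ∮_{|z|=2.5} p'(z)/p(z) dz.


The zeros of p are: -3, -2.
Their magnitudes are: 3, 2.
Zeros with |z| < R = 2.5: -2.
Count = 1.
By the argument principle, (1/2πi) ∮_{|z|=R} p'(z)/p(z) dz equals exactly this count.

Number of zeros inside |z| < 2.5: 1.


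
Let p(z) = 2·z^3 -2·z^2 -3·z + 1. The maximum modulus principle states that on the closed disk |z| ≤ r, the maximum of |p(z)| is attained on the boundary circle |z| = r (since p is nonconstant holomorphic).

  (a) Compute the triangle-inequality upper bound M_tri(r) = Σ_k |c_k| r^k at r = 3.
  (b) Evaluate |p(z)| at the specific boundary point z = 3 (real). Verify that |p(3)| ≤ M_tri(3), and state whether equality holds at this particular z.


Coefficients: c_0 = 1, c_1 = -3, c_2 = -2, c_3 = 2. Radius r = 3.
Part (a). Triangle bound: M_tri(r) = Σ_k |c_k| r^k
  = |1|·3^0 + |-3|·3^1 + |-2|·3^2 + |2|·3^3
  = 1 + 9 + 18 + 54 = 82.
This bounds M(r) := max_{|z|=r} |p(z)| from above; equality holds iff all terms c_k z^k can be made to align in phase at a single z on |z|=r.
Part (b). At z = 3 (real, on the circle |z| = r):
  p(3) = (1)·3^0 + (-3)·3^1 + (-2)·3^2 + (2)·3^3 = 28.
  |p(3)| = 28.
Check: |p(3)| = 28 ≤ 82 = M_tri(3). ✓ Equality does not hold at z = 3 (the coefficients have mixed signs, so the terms do not all align in phase there).

M_tri(3) = 82; |p(3)| = 28; equality at z=3: no.


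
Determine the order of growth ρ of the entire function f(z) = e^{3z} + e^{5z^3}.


Each summand is entire of order 1 and 3 respectively (as in the single-exponential case). The order of a sum is at most the max of the orders, so ρ ≤ 3. For the lower bound: on |z|=r choose arg z so that 5z^3 is real positive; then |e^{5z^3}| = e^{5r^3} while |e^{3z}| ≤ e^{3r^1} = o(e^{5r^3}). So |f| ≥ e^{5r^3}(1 − o(1)) and ρ ≥ 3. Hence ρ = max(1, 3) = 3.
Therefore ρ = 3.

Order ρ = 3.


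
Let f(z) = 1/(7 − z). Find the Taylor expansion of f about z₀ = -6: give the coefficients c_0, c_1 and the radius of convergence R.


Let w = z − z₀, so z = z₀ + w.
Then 7 − z = 7 − (z₀ + w) = (7 − z₀) − w = 13 − w.
f(z) = 1/(13 − w) = (1/(13)) · 1/(1 − w/(13)) = Σ_{n≥0} w^n / (13)^(n+1).
So c_n = 1/(13)^(n+1):
  c_0 = 1/(13)^1 = 1/13.
  c_1 = 1/(13)^2 = 1/169.
The series is valid for |w/d| < 1, i.e. |z − z₀| < |d|.
Radius of convergence: R = |7 − z₀| = |13| = 13 (distance from z₀ to the singularity z = 7).

c_0 = 1/13, c_1 = 1/169; R = 13.


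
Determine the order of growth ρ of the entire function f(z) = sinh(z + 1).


sinh(w) is a linear combination of e^{iw} and e^{−iw} (or e^w, e^{−w} in the hyperbolic case), so |sinh(w)| ≤ e^{|w|}. With w = z + 1, |w| ≤ 1|z| + 1 = 1r + 1 on |z| = r, giving M(r) ≤ e^{1r + 1}, so ρ ≤ 1. On a suitable ray (z = it for sin/cos; z = t for sinh/cosh, t real → ∞), |sinh(z + 1)| grows like e^{1|t|}/2, so ρ ≥ 1. Hence ρ = 1.
Therefore ρ = 1.

Order ρ = 1.


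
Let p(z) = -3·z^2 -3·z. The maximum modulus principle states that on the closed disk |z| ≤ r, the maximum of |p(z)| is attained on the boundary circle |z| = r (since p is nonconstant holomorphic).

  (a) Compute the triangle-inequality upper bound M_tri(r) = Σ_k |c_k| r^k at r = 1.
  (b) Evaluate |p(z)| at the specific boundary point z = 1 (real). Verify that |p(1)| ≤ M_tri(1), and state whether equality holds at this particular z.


Coefficients: c_0 = 0, c_1 = -3, c_2 = -3. Radius r = 1.
Part (a). Triangle bound: M_tri(r) = Σ_k |c_k| r^k
  = |0|·1^0 + |-3|·1^1 + |-3|·1^2
  = 0 + 3 + 3 = 6.
This bounds M(r) := max_{|z|=r} |p(z)| from above; equality holds iff all terms c_k z^k can be made to align in phase at a single z on |z|=r.
Part (b). At z = 1 (real, on the circle |z| = r):
  p(1) = (0)·1^0 + (-3)·1^1 + (-3)·1^2 = -6.
  |p(1)| = 6.
Since all nonzero coefficients share the same sign, |p(1)| = 6 = M_tri(1); the triangle bound is attained at z = 1, so in fact M(r) = 6.

M_tri(1) = 6; |p(1)| = 6; equality at z=1: yes.


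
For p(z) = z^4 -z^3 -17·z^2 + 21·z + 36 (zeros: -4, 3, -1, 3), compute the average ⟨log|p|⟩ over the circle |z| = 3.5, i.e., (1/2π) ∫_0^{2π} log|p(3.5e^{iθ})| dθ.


Zeros: -4, -1, 3, 3; r = 3.5.
Inside |z| < r: -1, 3, 3. Outside (|z| ≥ r): -4.
p(0) = 36, so log|p(0)| = log(36) = 3.5835.
Apply Jensen: I(r) = log|p(0)| + Σ_k log(r/|z_k|), summed over zeros inside |z| < r.
  log(r/|z_k|) for z_k = 3: log(3.5/3) = 0.1542
  log(r/|z_k|) for z_k = -1: log(3.5/1) = 1.2528
  log(r/|z_k|) for z_k = 3: log(3.5/3) = 0.1542
  Outside zeros (-4) contribute nothing to the Jensen sum.
Sum over inside zeros: 1.5611.
I(r) = log|p(0)| + (inside sum) = 3.5835 + 1.5611 = 5.1446.
Note: since some zeros are outside |z| ≤ r, the simplified n·log(r) form does NOT apply — only the inside zeros contribute.

I(r) ≈ 5.1446.


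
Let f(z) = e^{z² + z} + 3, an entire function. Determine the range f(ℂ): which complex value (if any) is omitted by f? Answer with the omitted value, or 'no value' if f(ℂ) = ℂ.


Little Picard bounds the complement of f(ℂ) to at most one point.
The exponent g(z) = z² + z is a nonconstant polynomial, hence surjective onto ℂ. So e^{g(z)} takes every value in {e^w : w ∈ ℂ} = ℂ ∖ {0}. Adding 3 shifts the range to ℂ ∖ {3}. f omits exactly 3.

Omitted value: 3.


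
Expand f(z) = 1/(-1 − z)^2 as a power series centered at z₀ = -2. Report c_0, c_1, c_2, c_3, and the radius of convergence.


Let w = z − z₀, so z = z₀ + w.
Then -1 − z = -1 − (z₀ + w) = (-1 − z₀) − w = 1 − w.
f(z) = 1/(1 − w)^2 = (1/(1)^2) · (1 − w/(1))^{−2}.
By the binomial series (1−u)^{−2} = Σ_{n≥0} C(n+1, 1) u^n for |u|<1, with u = w/(1):
  c_n = C(n+1, 1) / (1)^(n+2).
  c_0 = 1/(1)^2 = 1.
  c_1 = 2/(1)^3 = 2.
  c_2 = 3/(1)^4 = 3.
  c_3 = 4/(1)^5 = 4.
The series is valid for |w/d| < 1, i.e. |z − z₀| < |d|.
Radius of convergence: R = |-1 − z₀| = |1| = 1 (distance from z₀ to the singularity z = -1).

c_0 = 1, c_1 = 2, c_2 = 3, c_3 = 4; R = 1.


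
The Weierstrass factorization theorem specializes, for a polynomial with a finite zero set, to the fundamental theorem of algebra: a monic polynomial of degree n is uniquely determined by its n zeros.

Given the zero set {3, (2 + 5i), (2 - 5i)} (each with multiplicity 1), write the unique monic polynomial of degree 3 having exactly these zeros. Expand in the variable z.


The polynomial is p(z) = ∏_{α ∈ S} (z − α), where S = {3, (2 + 5i), (2 - 5i)}.
Expanding the product yields: p(z) = z^3 -7·z^2 + 41·z -87.
Note conjugate pairs combine to real quadratics: (z − (2+5i))(z − (2−5i)) = z² − 4z + 29.
The resulting polynomial has degree 3 and real coefficients as required.

p(z) = z^3 -7·z^2 + 41·z -87.


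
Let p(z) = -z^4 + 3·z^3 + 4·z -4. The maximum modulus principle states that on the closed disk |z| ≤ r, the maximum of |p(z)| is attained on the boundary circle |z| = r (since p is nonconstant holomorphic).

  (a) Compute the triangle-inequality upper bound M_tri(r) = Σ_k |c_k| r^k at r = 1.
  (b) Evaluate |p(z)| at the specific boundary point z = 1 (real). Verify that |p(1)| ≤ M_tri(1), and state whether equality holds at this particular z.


Coefficients: c_0 = -4, c_1 = 4, c_2 = 0, c_3 = 3, c_4 = -1. Radius r = 1.
Part (a). Triangle bound: M_tri(r) = Σ_k |c_k| r^k
  = |-4|·1^0 + |4|·1^1 + |0|·1^2 + |3|·1^3 + |-1|·1^4
  = 4 + 4 + 0 + 3 + 1 = 12.
This bounds M(r) := max_{|z|=r} |p(z)| from above; equality holds iff all terms c_k z^k can be made to align in phase at a single z on |z|=r.
Part (b). At z = 1 (real, on the circle |z| = r):
  p(1) = (-4)·1^0 + (4)·1^1 + (0)·1^2 + (3)·1^3 + (-1)·1^4 = 2.
  |p(1)| = 2.
Check: |p(1)| = 2 ≤ 12 = M_tri(1). ✓ Equality does not hold at z = 1 (the coefficients have mixed signs, so the terms do not all align in phase there).

M_tri(1) = 12; |p(1)| = 2; equality at z=1: no.


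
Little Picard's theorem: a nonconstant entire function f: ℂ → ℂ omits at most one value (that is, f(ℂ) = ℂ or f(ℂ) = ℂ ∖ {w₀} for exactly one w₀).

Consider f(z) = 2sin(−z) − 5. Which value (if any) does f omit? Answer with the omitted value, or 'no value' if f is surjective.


Little Picard bounds the complement of f(ℂ) to at most one point.
sin is entire and surjective onto ℂ: for every w ∈ ℂ, sin(ζ) = w has a solution ζ ∈ ℂ (e.g., via the complex inverse arcsin). With ζ = −z this gives z = ζ/(-1). Then 2·sin(−z) takes every value in 2·ℂ = ℂ, and adding -5 is a bijection of ℂ. So f is surjective and omits no value. (Note: only on the real line is sin bounded by [−1, 1].)

Omitted value: no value.


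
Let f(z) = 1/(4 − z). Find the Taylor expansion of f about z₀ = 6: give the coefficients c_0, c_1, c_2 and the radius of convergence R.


Let w = z − z₀, so z = z₀ + w.
Then 4 − z = 4 − (z₀ + w) = (4 − z₀) − w = -2 − w.
f(z) = 1/(-2 − w) = (1/(-2)) · 1/(1 − w/(-2)) = Σ_{n≥0} w^n / (-2)^(n+1).
So c_n = 1/(-2)^(n+1):
  c_0 = 1/(-2)^1 = -1/2.
  c_1 = 1/(-2)^2 = 1/4.
  c_2 = 1/(-2)^3 = -1/8.
The series is valid for |w/d| < 1, i.e. |z − z₀| < |d|.
Radius of convergence: R = |4 − z₀| = |-2| = 2 (distance from z₀ to the singularity z = 4).

c_0 = -1/2, c_1 = 1/4, c_2 = -1/8; R = 2.


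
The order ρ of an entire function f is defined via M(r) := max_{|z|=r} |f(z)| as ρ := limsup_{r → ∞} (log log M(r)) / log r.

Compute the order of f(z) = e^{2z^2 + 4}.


|e^{2z^2 + 4}| = e^{Re(2·z^2) + 4} ≤ e^{2|z|^2 + 4} = e^{2r^2 + 4} on |z| = r, so ρ ≤ 2. Choosing z on |z|=r so that 2·z^2 is real positive (always possible by picking arg z appropriately) gives |f(z)| = e^{2r^2 + 4}, matching the bound. The additive constant 4 does not affect log log M(r) ~ 2·log r. Hence ρ = 2.
Therefore ρ = 2.

Order ρ = 2.


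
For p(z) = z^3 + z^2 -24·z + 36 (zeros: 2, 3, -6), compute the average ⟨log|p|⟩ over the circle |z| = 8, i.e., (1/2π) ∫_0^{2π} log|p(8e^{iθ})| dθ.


Zeros: -6, 2, 3; r = 8.
Inside |z| < r: -6, 2, 3. Outside (|z| ≥ r): ∅.
p(0) = 36, so log|p(0)| = log(36) = 3.5835.
Apply Jensen: I(r) = log|p(0)| + Σ_k log(r/|z_k|), summed over zeros inside |z| < r.
  log(r/|z_k|) for z_k = 2: log(8/2) = 1.3863
  log(r/|z_k|) for z_k = 3: log(8/3) = 0.9808
  log(r/|z_k|) for z_k = -6: log(8/6) = 0.2877
Sum over inside zeros: 2.6548.
I(r) = log|p(0)| + (inside sum) = 3.5835 + 2.6548 = 6.2383.
Closed form (all zeros inside, monic): I(r) = n·log(r) = 3·log(8) = 6.2383. ✓

I(r) ≈ 6.2383.


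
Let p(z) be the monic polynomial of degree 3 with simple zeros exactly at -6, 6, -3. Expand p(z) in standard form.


The polynomial is p(z) = ∏_{α ∈ S} (z − α), where S = {-6, 6, -3}.
Expanding the product yields: p(z) = z^3 + 3·z^2 -36·z -108.
The resulting polynomial has degree 3 and real coefficients as required.

p(z) = z^3 + 3·z^2 -36·z -108.


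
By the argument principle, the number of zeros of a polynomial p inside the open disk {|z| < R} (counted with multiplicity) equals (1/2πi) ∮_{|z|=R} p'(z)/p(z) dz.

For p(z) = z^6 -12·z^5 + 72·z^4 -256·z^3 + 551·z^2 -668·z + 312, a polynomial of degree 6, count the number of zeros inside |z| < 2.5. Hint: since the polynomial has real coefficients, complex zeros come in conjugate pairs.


The zeros of p are: (2 + 3i), (2 - 3i), 1, (2 + 2i), (2 - 2i), 3.
Their magnitudes are: 3.606, 3.606, 1, 2.828, 2.828, 3.
Zeros with |z| < R = 2.5: 1.
Count = 1.
By the argument principle, (1/2πi) ∮_{|z|=R} p'(z)/p(z) dz equals exactly this count.

Number of zeros inside |z| < 2.5: 1.


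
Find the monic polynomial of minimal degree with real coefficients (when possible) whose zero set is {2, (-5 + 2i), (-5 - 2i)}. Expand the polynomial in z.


The polynomial is p(z) = ∏_{α ∈ S} (z − α), where S = {2, (-5 + 2i), (-5 - 2i)}.
Expanding the product yields: p(z) = z^3 + 8·z^2 + 9·z -58.
Note conjugate pairs combine to real quadratics: (z − (-5+2i))(z − (-5−2i)) = z² + 10z + 29.
The resulting polynomial has degree 3 and real coefficients as required.

p(z) = z^3 + 8·z^2 + 9·z -58.


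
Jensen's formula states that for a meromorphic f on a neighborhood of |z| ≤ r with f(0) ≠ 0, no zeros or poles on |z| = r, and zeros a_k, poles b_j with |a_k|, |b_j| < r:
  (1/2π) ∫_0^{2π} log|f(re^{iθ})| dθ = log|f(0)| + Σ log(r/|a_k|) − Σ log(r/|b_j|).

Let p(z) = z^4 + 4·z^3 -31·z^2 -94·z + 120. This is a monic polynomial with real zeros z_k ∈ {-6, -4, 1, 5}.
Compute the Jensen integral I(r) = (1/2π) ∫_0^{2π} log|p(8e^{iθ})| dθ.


Zeros: -6, -4, 1, 5; r = 8.
Inside |z| < r: -6, -4, 1, 5. Outside (|z| ≥ r): ∅.
p(0) = 120, so log|p(0)| = log(120) = 4.7875.
Apply Jensen: I(r) = log|p(0)| + Σ_k log(r/|z_k|), summed over zeros inside |z| < r.
  log(r/|z_k|) for z_k = -6: log(8/6) = 0.2877
  log(r/|z_k|) for z_k = -4: log(8/4) = 0.6931
  log(r/|z_k|) for z_k = 1: log(8/1) = 2.0794
  log(r/|z_k|) for z_k = 5: log(8/5) = 0.4700
Sum over inside zeros: 3.5303.
I(r) = log|p(0)| + (inside sum) = 4.7875 + 3.5303 = 8.3178.
Closed form (all zeros inside, monic): I(r) = n·log(r) = 4·log(8) = 8.3178. ✓

I(r) ≈ 8.3178.


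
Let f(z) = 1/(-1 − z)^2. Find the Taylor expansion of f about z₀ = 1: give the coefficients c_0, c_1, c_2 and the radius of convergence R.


Let w = z − z₀, so z = z₀ + w.
Then -1 − z = -1 − (z₀ + w) = (-1 − z₀) − w = -2 − w.
f(z) = 1/(-2 − w)^2 = (1/(-2)^2) · (1 − w/(-2))^{−2}.
By the binomial series (1−u)^{−2} = Σ_{n≥0} C(n+1, 1) u^n for |u|<1, with u = w/(-2):
  c_n = C(n+1, 1) / (-2)^(n+2).
  c_0 = 1/(-2)^2 = 1/4.
  c_1 = 2/(-2)^3 = -1/4.
  c_2 = 3/(-2)^4 = 3/16.
The series is valid for |w/d| < 1, i.e. |z − z₀| < |d|.
Radius of convergence: R = |-1 − z₀| = |-2| = 2 (distance from z₀ to the singularity z = -1).

c_0 = 1/4, c_1 = -1/4, c_2 = 3/16; R = 2.


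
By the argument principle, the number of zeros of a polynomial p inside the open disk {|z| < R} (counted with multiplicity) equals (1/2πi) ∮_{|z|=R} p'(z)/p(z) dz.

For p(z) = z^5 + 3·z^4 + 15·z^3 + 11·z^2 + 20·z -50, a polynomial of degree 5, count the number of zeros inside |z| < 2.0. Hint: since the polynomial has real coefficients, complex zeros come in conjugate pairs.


The zeros of p are: (-1 + 3i), (-1 - 3i), 1, (-1 + 2i), (-1 - 2i).
Their magnitudes are: 3.162, 3.162, 1, 2.236, 2.236.
Zeros with |z| < R = 2.0: 1.
Count = 1.
By the argument principle, (1/2πi) ∮_{|z|=R} p'(z)/p(z) dz equals exactly this count.

Number of zeros inside |z| < 2.0: 1.


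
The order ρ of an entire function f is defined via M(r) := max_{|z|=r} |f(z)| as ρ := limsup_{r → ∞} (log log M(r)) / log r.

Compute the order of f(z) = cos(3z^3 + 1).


Write cos(w) = (e^{iw} ± e^{−iw})/(2 or 2i), so |cos(w)| ≤ e^{|w|}. With w = 3z^3 + 1, |w| ≤ 3r^3 + 1 on |z|=r, giving M(r) ≤ e^{3r^3 + 1} and ρ ≤ 3. For the lower bound, choose z on |z|=r with 3z^3 purely imaginary of modulus 3r^3; then |cos(3z^3 + 1)| grows like e^{3r^3}/2, so ρ ≥ 3. Hence ρ = 3.
Therefore ρ = 3.

Order ρ = 3.


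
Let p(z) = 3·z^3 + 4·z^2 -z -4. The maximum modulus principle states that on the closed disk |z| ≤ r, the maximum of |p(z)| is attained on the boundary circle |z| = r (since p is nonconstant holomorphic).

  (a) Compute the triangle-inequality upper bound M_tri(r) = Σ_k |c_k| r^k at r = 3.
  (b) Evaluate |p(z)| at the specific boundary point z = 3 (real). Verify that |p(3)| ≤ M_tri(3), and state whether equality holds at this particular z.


Coefficients: c_0 = -4, c_1 = -1, c_2 = 4, c_3 = 3. Radius r = 3.
Part (a). Triangle bound: M_tri(r) = Σ_k |c_k| r^k
  = |-4|·3^0 + |-1|·3^1 + |4|·3^2 + |3|·3^3
  = 4 + 3 + 36 + 81 = 124.
This bounds M(r) := max_{|z|=r} |p(z)| from above; equality holds iff all terms c_k z^k can be made to align in phase at a single z on |z|=r.
Part (b). At z = 3 (real, on the circle |z| = r):
  p(3) = (-4)·3^0 + (-1)·3^1 + (4)·3^2 + (3)·3^3 = 110.
  |p(3)| = 110.
Check: |p(3)| = 110 ≤ 124 = M_tri(3). ✓ Equality does not hold at z = 3 (the coefficients have mixed signs, so the terms do not all align in phase there).

M_tri(3) = 124; |p(3)| = 110; equality at z=3: no.


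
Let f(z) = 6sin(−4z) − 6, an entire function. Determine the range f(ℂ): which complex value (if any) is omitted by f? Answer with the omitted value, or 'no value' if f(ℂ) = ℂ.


Little Picard bounds the complement of f(ℂ) to at most one point.
sin is entire and surjective onto ℂ: for every w ∈ ℂ, sin(ζ) = w has a solution ζ ∈ ℂ (e.g., via the complex inverse arcsin). With ζ = −4z this gives z = ζ/(-4). Then 6·sin(−4z) takes every value in 6·ℂ = ℂ, and adding -6 is a bijection of ℂ. So f is surjective and omits no value. (Note: only on the real line is sin bounded by [−1, 1].)

Omitted value: no value.


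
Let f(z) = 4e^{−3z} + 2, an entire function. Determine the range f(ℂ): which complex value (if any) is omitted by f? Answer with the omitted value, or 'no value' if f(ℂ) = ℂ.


Little Picard bounds the complement of f(ℂ) to at most one point.
e^{−3z} is never zero on ℂ, so 4·e^{−3z} takes every value in ℂ ∖ {0}. Adding 2 shifts the range to ℂ ∖ {2}. Thus f omits exactly the value 2.

Omitted value: 2.


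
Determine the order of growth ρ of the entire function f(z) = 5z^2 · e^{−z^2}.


M(r) = max_{|z|=r} |5|·|z|^2·|e^{−z^2}| = 5·r^2 · e^{1r^2} (the factors attain their maxima compatibly on |z|=r). Then log M(r) = log 5 + 2·log r + 1r^2, dominated by the last term, so log log M(r) ~ 2·log r. The polynomial factor 5z^2 contributes only a log r term and does not affect the order. ρ = 2.
Therefore ρ = 2.

Order ρ = 2.


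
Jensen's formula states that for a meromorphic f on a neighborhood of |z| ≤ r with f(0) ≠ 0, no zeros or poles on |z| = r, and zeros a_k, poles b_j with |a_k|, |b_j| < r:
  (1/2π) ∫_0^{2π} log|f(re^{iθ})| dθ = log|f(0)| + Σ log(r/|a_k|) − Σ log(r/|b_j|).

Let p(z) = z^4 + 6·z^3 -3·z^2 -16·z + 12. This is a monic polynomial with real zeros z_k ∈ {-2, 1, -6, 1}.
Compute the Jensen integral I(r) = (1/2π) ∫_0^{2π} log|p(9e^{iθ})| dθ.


Zeros: -6, -2, 1, 1; r = 9.
Inside |z| < r: -6, -2, 1, 1. Outside (|z| ≥ r): ∅.
p(0) = 12, so log|p(0)| = log(12) = 2.4849.
Apply Jensen: I(r) = log|p(0)| + Σ_k log(r/|z_k|), summed over zeros inside |z| < r.
  log(r/|z_k|) for z_k = -2: log(9/2) = 1.5041
  log(r/|z_k|) for z_k = 1: log(9/1) = 2.1972
  log(r/|z_k|) for z_k = -6: log(9/6) = 0.4055
  log(r/|z_k|) for z_k = 1: log(9/1) = 2.1972
Sum over inside zeros: 6.3040.
I(r) = log|p(0)| + (inside sum) = 2.4849 + 6.3040 = 8.7889.
Closed form (all zeros inside, monic): I(r) = n·log(r) = 4·log(9) = 8.7889. ✓

I(r) ≈ 8.7889.


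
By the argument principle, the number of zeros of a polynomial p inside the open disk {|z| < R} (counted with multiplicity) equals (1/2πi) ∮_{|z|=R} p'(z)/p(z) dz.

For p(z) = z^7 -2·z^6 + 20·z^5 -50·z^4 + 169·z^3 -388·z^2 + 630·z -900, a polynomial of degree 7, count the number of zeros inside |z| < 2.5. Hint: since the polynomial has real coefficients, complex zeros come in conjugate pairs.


The zeros of p are: (1 + 2i), (1 - 2i), (-1 + 3i), (-1 - 3i), 2, (0 + 3i), (0 - 3i).
Their magnitudes are: 2.236, 2.236, 3.162, 3.162, 2, 3, 3.
Zeros with |z| < R = 2.5: (1 + 2i), (1 - 2i), 2.
Count = 3.
By the argument principle, (1/2πi) ∮_{|z|=R} p'(z)/p(z) dz equals exactly this count.

Number of zeros inside |z| < 2.5: 3.


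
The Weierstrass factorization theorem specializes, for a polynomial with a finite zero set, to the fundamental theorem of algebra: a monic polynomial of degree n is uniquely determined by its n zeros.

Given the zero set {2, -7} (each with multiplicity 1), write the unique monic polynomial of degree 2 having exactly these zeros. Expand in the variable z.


The polynomial is p(z) = ∏_{α ∈ S} (z − α), where S = {2, -7}.
Expanding the product yields: p(z) = z^2 + 5·z -14.
The resulting polynomial has degree 2 and real coefficients as required.

p(z) = z^2 + 5·z -14.


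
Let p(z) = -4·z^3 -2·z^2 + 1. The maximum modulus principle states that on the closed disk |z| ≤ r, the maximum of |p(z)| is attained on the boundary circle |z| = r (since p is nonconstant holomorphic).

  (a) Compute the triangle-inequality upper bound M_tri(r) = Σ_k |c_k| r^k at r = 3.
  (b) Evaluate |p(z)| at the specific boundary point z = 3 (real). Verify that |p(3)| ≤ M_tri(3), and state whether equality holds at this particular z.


Coefficients: c_0 = 1, c_1 = 0, c_2 = -2, c_3 = -4. Radius r = 3.
Part (a). Triangle bound: M_tri(r) = Σ_k |c_k| r^k
  = |1|·3^0 + |0|·3^1 + |-2|·3^2 + |-4|·3^3
  = 1 + 0 + 18 + 108 = 127.
This bounds M(r) := max_{|z|=r} |p(z)| from above; equality holds iff all terms c_k z^k can be made to align in phase at a single z on |z|=r.
Part (b). At z = 3 (real, on the circle |z| = r):
  p(3) = (1)·3^0 + (0)·3^1 + (-2)·3^2 + (-4)·3^3 = -125.
  |p(3)| = 125.
Check: |p(3)| = 125 ≤ 127 = M_tri(3). ✓ Equality does not hold at z = 3 (the coefficients have mixed signs, so the terms do not all align in phase there).

M_tri(3) = 127; |p(3)| = 125; equality at z=3: no.


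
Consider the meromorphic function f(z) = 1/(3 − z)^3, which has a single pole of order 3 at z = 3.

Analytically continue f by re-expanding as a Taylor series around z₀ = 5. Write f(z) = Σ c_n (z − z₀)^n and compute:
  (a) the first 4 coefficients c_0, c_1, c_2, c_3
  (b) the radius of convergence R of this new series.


Let w = z − z₀, so z = z₀ + w.
Then 3 − z = 3 − (z₀ + w) = (3 − z₀) − w = -2 − w.
f(z) = 1/(-2 − w)^3 = (1/(-2)^3) · (1 − w/(-2))^{−3}.
By the binomial series (1−u)^{−3} = Σ_{n≥0} C(n+2, 2) u^n for |u|<1, with u = w/(-2):
  c_n = C(n+2, 2) / (-2)^(n+3).
  c_0 = 1/(-2)^3 = -1/8.
  c_1 = 3/(-2)^4 = 3/16.
  c_2 = 6/(-2)^5 = -3/16.
  c_3 = 10/(-2)^6 = 5/32.
The series is valid for |w/d| < 1, i.e. |z − z₀| < |d|.
Radius of convergence: R = |3 − z₀| = |-2| = 2 (distance from z₀ to the singularity z = 3).

c_0 = -1/8, c_1 = 3/16, c_2 = -3/16, c_3 = 5/32; R = 2.


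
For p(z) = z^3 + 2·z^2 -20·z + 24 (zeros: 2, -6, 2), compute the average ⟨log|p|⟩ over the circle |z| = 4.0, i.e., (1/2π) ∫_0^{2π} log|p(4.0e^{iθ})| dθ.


Zeros: -6, 2, 2; r = 4.0.
Inside |z| < r: 2, 2. Outside (|z| ≥ r): -6.
p(0) = 24, so log|p(0)| = log(24) = 3.1781.
Apply Jensen: I(r) = log|p(0)| + Σ_k log(r/|z_k|), summed over zeros inside |z| < r.
  log(r/|z_k|) for z_k = 2: log(4.0/2) = 0.6931
  log(r/|z_k|) for z_k = 2: log(4.0/2) = 0.6931
  Outside zeros (-6) contribute nothing to the Jensen sum.
Sum over inside zeros: 1.3863.
I(r) = log|p(0)| + (inside sum) = 3.1781 + 1.3863 = 4.5643.
Note: since some zeros are outside |z| ≤ r, the simplified n·log(r) form does NOT apply — only the inside zeros contribute.

I(r) ≈ 4.5643.


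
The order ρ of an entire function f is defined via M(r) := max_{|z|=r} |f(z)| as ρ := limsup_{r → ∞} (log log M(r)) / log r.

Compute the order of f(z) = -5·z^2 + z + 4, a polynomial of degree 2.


|f(z)| ≤ Σ|c_k|·r^k = O(r^2) as r → ∞. Polynomial growth is O(e^{r^ε}) for every ε > 0 (since r^2/e^{r^ε} → 0), so ρ ≤ ε for all ε > 0, i.e. ρ = 0. Every nonconstant polynomial has order 0.
Therefore ρ = 0.

Order ρ = 0.


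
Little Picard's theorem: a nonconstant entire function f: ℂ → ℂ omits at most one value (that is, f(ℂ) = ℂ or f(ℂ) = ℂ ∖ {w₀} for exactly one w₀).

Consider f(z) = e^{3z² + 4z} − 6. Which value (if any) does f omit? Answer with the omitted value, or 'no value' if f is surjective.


Little Picard bounds the complement of f(ℂ) to at most one point.
The exponent g(z) = 3z² + 4z is a nonconstant polynomial, hence surjective onto ℂ. So e^{g(z)} takes every value in {e^w : w ∈ ℂ} = ℂ ∖ {0}. Adding -6 shifts the range to ℂ ∖ {-6}. f omits exactly -6.

Omitted value: -6.


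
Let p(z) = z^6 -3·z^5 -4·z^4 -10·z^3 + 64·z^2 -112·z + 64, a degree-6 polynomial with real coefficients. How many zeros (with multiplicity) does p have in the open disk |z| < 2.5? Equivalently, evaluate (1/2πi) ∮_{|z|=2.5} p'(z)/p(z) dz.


The zeros of p are: (-2 + 2i), (-2 - 2i), 1, (1 + 1i), (1 - 1i), 4.
Their magnitudes are: 2.828, 2.828, 1, 1.414, 1.414, 4.
Zeros with |z| < R = 2.5: 1, (1 + 1i), (1 - 1i).
Count = 3.
By the argument principle, (1/2πi) ∮_{|z|=R} p'(z)/p(z) dz equals exactly this count.

Number of zeros inside |z| < 2.5: 3.


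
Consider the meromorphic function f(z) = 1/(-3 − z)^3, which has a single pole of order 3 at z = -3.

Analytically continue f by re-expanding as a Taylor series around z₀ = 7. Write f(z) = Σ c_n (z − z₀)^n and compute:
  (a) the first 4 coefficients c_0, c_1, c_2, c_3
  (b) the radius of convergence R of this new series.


Let w = z − z₀, so z = z₀ + w.
Then -3 − z = -3 − (z₀ + w) = (-3 − z₀) − w = -10 − w.
f(z) = 1/(-10 − w)^3 = (1/(-10)^3) · (1 − w/(-10))^{−3}.
By the binomial series (1−u)^{−3} = Σ_{n≥0} C(n+2, 2) u^n for |u|<1, with u = w/(-10):
  c_n = C(n+2, 2) / (-10)^(n+3).
  c_0 = 1/(-10)^3 = -1/1000.
  c_1 = 3/(-10)^4 = 3/10000.
  c_2 = 6/(-10)^5 = -3/50000.
  c_3 = 10/(-10)^6 = 1/100000.
The series is valid for |w/d| < 1, i.e. |z − z₀| < |d|.
Radius of convergence: R = |-3 − z₀| = |-10| = 10 (distance from z₀ to the singularity z = -3).

c_0 = -1/1000, c_1 = 3/10000, c_2 = -3/50000, c_3 = 1/100000; R = 10.


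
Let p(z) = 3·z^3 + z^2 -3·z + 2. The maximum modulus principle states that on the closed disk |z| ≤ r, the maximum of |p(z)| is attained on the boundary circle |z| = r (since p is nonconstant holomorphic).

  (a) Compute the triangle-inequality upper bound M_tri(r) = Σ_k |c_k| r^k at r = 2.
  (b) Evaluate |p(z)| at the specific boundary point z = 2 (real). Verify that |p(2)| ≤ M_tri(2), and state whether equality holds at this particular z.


Coefficients: c_0 = 2, c_1 = -3, c_2 = 1, c_3 = 3. Radius r = 2.
Part (a). Triangle bound: M_tri(r) = Σ_k |c_k| r^k
  = |2|·2^0 + |-3|·2^1 + |1|·2^2 + |3|·2^3
  = 2 + 6 + 4 + 24 = 36.
This bounds M(r) := max_{|z|=r} |p(z)| from above; equality holds iff all terms c_k z^k can be made to align in phase at a single z on |z|=r.
Part (b). At z = 2 (real, on the circle |z| = r):
  p(2) = (2)·2^0 + (-3)·2^1 + (1)·2^2 + (3)·2^3 = 24.
  |p(2)| = 24.
Check: |p(2)| = 24 ≤ 36 = M_tri(2). ✓ Equality does not hold at z = 2 (the coefficients have mixed signs, so the terms do not all align in phase there).

M_tri(2) = 36; |p(2)| = 24; equality at z=2: no.


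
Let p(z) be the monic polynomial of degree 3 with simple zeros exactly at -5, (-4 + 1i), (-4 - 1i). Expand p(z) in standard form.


The polynomial is p(z) = ∏_{α ∈ S} (z − α), where S = {-5, (-4 + 1i), (-4 - 1i)}.
Expanding the product yields: p(z) = z^3 + 13·z^2 + 57·z + 85.
Note conjugate pairs combine to real quadratics: (z − (-4+1i))(z − (-4−1i)) = z² + 8z + 17.
The resulting polynomial has degree 3 and real coefficients as required.

p(z) = z^3 + 13·z^2 + 57·z + 85.


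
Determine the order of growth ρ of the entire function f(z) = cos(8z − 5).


cos(w) is a linear combination of e^{iw} and e^{−iw} (or e^w, e^{−w} in the hyperbolic case), so |cos(w)| ≤ e^{|w|}. With w = 8z − 5, |w| ≤ 8|z| + 5 = 8r + 5 on |z| = r, giving M(r) ≤ e^{8r + 5}, so ρ ≤ 1. On a suitable ray (z = it for sin/cos; z = t for sinh/cosh, t real → ∞), |cos(8z − 5)| grows like e^{8|t|}/2, so ρ ≥ 1. Hence ρ = 1.
Therefore ρ = 1.

Order ρ = 1.


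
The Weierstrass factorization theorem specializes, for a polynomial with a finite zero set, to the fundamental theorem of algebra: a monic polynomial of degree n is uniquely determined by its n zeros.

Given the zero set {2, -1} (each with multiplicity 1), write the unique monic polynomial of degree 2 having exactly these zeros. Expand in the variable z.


The polynomial is p(z) = ∏_{α ∈ S} (z − α), where S = {2, -1}.
Expanding the product yields: p(z) = z^2 -z -2.
The resulting polynomial has degree 2 and real coefficients as required.

p(z) = z^2 -z -2.


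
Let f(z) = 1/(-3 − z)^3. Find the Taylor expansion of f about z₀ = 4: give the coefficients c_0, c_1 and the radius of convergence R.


Let w = z − z₀, so z = z₀ + w.
Then -3 − z = -3 − (z₀ + w) = (-3 − z₀) − w = -7 − w.
f(z) = 1/(-7 − w)^3 = (1/(-7)^3) · (1 − w/(-7))^{−3}.
By the binomial series (1−u)^{−3} = Σ_{n≥0} C(n+2, 2) u^n for |u|<1, with u = w/(-7):
  c_n = C(n+2, 2) / (-7)^(n+3).
  c_0 = 1/(-7)^3 = -1/343.
  c_1 = 3/(-7)^4 = 3/2401.
The series is valid for |w/d| < 1, i.e. |z − z₀| < |d|.
Radius of convergence: R = |-3 − z₀| = |-7| = 7 (distance from z₀ to the singularity z = -3).

c_0 = -1/343, c_1 = 3/2401; R = 7.


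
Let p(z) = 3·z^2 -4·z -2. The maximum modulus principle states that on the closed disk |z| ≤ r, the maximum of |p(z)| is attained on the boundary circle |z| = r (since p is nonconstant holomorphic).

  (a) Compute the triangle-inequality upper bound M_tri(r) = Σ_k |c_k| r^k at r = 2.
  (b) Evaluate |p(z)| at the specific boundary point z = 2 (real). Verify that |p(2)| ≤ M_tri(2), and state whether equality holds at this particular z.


Coefficients: c_0 = -2, c_1 = -4, c_2 = 3. Radius r = 2.
Part (a). Triangle bound: M_tri(r) = Σ_k |c_k| r^k
  = |-2|·2^0 + |-4|·2^1 + |3|·2^2
  = 2 + 8 + 12 = 22.
This bounds M(r) := max_{|z|=r} |p(z)| from above; equality holds iff all terms c_k z^k can be made to align in phase at a single z on |z|=r.
Part (b). At z = 2 (real, on the circle |z| = r):
  p(2) = (-2)·2^0 + (-4)·2^1 + (3)·2^2 = 2.
  |p(2)| = 2.
Check: |p(2)| = 2 ≤ 22 = M_tri(2). ✓ Equality does not hold at z = 2 (the coefficients have mixed signs, so the terms do not all align in phase there).

M_tri(2) = 22; |p(2)| = 2; equality at z=2: no.


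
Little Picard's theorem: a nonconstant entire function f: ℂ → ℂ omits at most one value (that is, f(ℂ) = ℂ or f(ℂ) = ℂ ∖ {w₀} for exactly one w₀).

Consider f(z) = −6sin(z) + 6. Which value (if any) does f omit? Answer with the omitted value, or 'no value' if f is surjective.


Little Picard bounds the complement of f(ℂ) to at most one point.
sin is entire and surjective onto ℂ: for every w ∈ ℂ, sin(ζ) = w has a solution ζ ∈ ℂ (e.g., via the complex inverse arcsin). With ζ = z this gives z = ζ/(1). Then -6·sin(z) takes every value in -6·ℂ = ℂ, and adding 6 is a bijection of ℂ. So f is surjective and omits no value. (Note: only on the real line is sin bounded by [−1, 1].)

Omitted value: no value.
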